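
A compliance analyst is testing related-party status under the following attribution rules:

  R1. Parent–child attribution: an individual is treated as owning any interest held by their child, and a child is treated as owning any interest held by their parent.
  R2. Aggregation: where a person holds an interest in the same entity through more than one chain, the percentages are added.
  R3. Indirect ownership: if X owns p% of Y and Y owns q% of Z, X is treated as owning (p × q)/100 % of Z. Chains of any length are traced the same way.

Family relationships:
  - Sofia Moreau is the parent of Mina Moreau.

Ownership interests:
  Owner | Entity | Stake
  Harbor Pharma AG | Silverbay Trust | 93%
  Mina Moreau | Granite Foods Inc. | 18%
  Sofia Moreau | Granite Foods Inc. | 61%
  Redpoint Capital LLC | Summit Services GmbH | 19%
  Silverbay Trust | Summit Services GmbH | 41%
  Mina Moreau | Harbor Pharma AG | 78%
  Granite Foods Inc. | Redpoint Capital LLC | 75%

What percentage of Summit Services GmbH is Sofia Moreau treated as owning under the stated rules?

By parent–child attribution (R1), Sofia Moreau is treated as also owning Mina Moreau's interest in Granite Foods Inc, giving 61% + 18% = 79%.
By parent–child attribution (R1), Sofia Moreau is treated as owning Mina Moreau's 78% interest in Harbor Pharma AG.
Chain via Granite Foods Inc. → Redpoint Capital LLC (R3): 79% × 75% × 19% = 11.2575% of Summit Services GmbH.
Chain via Harbor Pharma AG → Silverbay Trust (R3): 78% × 93% × 41% = 29.7414% of Summit Services GmbH.
Aggregating (R2): 11.2575% + 29.7414% = 40.9989%.

40.9989%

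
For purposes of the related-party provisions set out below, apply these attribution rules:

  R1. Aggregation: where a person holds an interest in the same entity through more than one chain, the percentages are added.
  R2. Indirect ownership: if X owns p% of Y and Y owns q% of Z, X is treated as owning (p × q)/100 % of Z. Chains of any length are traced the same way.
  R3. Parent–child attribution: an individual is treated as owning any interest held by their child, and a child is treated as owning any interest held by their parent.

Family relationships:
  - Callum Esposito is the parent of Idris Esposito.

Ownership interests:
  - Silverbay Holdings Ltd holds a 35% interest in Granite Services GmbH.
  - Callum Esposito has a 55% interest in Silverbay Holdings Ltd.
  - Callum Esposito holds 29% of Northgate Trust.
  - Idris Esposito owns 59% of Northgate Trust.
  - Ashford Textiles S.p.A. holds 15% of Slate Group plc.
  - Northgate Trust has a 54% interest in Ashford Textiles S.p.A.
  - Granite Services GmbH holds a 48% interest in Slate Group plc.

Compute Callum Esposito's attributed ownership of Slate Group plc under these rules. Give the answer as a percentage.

16.368%

By parent–child attribution (R3), Callum Esposito is treated as also owning Idris Esposito's interest in Northgate Trust, giving 29% + 59% = 88%.
Chain via Northgate Trust → Ashford Textiles S.p.A. (R2): 88% × 54% × 15% = 7.128% of Slate Group plc.
Chain via Silverbay Holdings Ltd → Granite Services GmbH (R2): 55% × 35% × 48% = 9.24% of Slate Group plc.
Aggregating (R1): 7.128% + 9.24% = 16.368%.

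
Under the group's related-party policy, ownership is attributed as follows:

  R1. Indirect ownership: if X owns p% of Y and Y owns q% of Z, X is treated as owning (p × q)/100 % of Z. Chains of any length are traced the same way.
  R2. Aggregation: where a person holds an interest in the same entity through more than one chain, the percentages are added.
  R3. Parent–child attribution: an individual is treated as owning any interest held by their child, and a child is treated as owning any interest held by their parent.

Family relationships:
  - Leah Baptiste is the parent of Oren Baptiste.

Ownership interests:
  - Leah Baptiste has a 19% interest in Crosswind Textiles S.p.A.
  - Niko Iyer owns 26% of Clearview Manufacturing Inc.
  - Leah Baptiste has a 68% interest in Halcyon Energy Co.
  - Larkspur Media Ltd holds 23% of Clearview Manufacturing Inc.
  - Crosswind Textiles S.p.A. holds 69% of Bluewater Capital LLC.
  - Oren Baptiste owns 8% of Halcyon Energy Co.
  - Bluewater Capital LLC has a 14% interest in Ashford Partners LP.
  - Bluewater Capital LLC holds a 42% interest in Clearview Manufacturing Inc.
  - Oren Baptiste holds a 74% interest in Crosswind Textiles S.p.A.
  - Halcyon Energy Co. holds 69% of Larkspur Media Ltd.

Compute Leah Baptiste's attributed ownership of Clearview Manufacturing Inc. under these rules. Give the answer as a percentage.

39.0126%

By parent–child attribution (R3), Leah Baptiste is treated as also owning Oren Baptiste's interest in Crosswind Textiles S.p.A, giving 19% + 74% = 93%.
By parent–child attribution (R3), Leah Baptiste is treated as also owning Oren Baptiste's interest in Halcyon Energy Co, giving 68% + 8% = 76%.
Chain via Crosswind Textiles S.p.A. → Bluewater Capital LLC (R1): 93% × 69% × 42% = 26.9514% of Clearview Manufacturing Inc.
Chain via Halcyon Energy Co. → Larkspur Media Ltd (R1): 76% × 69% × 23% = 12.0612% of Clearview Manufacturing Inc.
Aggregating (R2): 26.9514% + 12.0612% = 39.0126%.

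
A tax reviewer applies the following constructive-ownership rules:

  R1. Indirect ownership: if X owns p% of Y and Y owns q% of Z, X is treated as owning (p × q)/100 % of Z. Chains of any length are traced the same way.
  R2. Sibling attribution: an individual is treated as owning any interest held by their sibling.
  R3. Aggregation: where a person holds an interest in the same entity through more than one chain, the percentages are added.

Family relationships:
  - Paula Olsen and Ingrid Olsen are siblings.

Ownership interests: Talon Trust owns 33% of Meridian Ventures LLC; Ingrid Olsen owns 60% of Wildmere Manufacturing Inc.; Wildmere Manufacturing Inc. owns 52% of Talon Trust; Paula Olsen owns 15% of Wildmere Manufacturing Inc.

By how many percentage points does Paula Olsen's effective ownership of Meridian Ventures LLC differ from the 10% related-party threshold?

2.87

By sibling attribution (R2), Paula Olsen is treated as also owning Ingrid Olsen's interest in Wildmere Manufacturing Inc, giving 15% + 60% = 75%.
Chain via Wildmere Manufacturing Inc. → Talon Trust (R1): 75% × 52% × 33% = 12.87% of Meridian Ventures LLC.
12.87% exceeds the 10% threshold by 2.87 percentage points.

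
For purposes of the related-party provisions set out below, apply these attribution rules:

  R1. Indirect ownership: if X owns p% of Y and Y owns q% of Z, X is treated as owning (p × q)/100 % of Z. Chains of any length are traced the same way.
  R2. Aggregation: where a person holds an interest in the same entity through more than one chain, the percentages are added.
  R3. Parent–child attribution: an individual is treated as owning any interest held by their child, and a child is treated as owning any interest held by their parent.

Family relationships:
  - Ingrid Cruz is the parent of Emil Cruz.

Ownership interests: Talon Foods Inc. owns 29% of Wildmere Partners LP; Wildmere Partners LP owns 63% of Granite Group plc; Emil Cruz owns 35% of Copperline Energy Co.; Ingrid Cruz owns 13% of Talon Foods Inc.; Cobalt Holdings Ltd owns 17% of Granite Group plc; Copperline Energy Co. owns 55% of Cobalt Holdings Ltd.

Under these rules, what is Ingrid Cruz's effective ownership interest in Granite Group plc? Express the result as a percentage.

By parent–child attribution (R3), Ingrid Cruz is treated as owning Emil Cruz's 35% interest in Copperline Energy Co.
Chain via Talon Foods Inc. → Wildmere Partners LP (R1): 13% × 29% × 63% = 2.3751% of Granite Group plc.
Chain via Copperline Energy Co. → Cobalt Holdings Ltd (R1): 35% × 55% × 17% = 3.2725% of Granite Group plc.
Aggregating (R2): 2.3751% + 3.2725% = 5.6476%.

5.6476%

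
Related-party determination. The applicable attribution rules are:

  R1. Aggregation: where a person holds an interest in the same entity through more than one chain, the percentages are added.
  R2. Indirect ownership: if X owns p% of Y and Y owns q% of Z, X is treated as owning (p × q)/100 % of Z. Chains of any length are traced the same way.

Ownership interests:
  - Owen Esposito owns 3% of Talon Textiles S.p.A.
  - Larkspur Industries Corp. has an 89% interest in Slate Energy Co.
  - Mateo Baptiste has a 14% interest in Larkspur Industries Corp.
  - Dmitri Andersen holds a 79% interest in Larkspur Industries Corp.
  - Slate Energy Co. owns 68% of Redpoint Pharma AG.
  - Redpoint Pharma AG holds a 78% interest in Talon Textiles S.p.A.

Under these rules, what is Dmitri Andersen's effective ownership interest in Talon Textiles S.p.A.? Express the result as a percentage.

Chain via Larkspur Industries Corp. → Slate Energy Co. → Redpoint Pharma AG (R2): 79% × 89% × 68% × 78% = 37.292424% of Talon Textiles S.p.A.

37.292424%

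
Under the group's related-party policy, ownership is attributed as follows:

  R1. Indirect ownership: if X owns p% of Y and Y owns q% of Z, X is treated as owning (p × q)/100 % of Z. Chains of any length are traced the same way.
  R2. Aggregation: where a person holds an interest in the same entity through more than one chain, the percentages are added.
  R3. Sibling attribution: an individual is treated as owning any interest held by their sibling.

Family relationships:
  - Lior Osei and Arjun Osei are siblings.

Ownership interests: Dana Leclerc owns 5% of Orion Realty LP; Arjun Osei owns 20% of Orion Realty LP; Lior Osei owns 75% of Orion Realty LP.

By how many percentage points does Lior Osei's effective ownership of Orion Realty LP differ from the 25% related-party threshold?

By sibling attribution (R3), Lior Osei is treated as also owning Arjun Osei's interest in Orion Realty LP, giving 75% + 20% = 95%.
Direct interest in Orion Realty LP: 95%.
95% exceeds the 25% threshold by 70 percentage points.

70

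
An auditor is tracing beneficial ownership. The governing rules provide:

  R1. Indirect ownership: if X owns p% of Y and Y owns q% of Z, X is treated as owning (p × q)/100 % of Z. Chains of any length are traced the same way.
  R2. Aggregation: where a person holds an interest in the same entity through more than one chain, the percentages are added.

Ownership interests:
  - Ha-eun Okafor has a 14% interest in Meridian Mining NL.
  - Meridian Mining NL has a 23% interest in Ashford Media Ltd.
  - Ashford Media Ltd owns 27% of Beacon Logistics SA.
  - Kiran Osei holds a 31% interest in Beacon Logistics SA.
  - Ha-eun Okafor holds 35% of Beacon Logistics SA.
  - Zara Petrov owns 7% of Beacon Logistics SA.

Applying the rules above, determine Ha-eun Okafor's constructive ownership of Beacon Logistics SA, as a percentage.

35.8694%

Chain via Meridian Mining NL → Ashford Media Ltd (R1): 14% × 23% × 27% = 0.8694% of Beacon Logistics SA.
Direct interest in Beacon Logistics SA: 35%.
Aggregating (R2): 0.8694% + 35% = 35.8694%.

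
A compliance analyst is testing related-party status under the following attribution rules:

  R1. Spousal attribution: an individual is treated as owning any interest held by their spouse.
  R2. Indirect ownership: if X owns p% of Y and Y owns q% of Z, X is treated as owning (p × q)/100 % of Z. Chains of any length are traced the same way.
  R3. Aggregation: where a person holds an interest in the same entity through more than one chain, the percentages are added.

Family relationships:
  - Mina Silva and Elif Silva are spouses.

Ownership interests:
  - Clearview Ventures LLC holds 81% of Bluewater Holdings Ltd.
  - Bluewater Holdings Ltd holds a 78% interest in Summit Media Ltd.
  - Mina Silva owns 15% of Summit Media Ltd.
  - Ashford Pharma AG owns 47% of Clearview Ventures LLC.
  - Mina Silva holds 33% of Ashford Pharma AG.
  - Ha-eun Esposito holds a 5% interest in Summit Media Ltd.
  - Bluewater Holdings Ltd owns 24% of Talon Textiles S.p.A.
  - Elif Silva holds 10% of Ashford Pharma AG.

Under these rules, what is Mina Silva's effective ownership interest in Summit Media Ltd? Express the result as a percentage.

By spousal attribution (R1), Mina Silva is treated as also owning Elif Silva's interest in Ashford Pharma AG, giving 33% + 10% = 43%.
Chain via Ashford Pharma AG → Clearview Ventures LLC → Bluewater Holdings Ltd (R2): 43% × 47% × 81% × 78% = 12.768678% of Summit Media Ltd.
Direct interest in Summit Media Ltd: 15%.
Aggregating (R3): 12.768678% + 15% = 27.768678%.

27.768678%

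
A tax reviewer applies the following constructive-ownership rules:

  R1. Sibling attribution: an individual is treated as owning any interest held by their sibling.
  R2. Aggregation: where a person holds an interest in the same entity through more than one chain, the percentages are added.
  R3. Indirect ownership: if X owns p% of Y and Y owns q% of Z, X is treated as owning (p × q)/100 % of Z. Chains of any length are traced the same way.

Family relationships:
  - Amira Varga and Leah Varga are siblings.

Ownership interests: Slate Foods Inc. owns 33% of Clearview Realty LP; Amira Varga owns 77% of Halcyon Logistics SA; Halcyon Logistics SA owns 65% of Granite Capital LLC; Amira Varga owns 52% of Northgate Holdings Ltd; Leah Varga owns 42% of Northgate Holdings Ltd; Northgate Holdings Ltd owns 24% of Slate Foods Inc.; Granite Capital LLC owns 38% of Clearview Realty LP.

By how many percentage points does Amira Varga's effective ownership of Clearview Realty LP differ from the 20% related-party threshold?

6.4638

By sibling attribution (R1), Amira Varga is treated as also owning Leah Varga's interest in Northgate Holdings Ltd, giving 52% + 42% = 94%.
Chain via Northgate Holdings Ltd → Slate Foods Inc. (R3): 94% × 24% × 33% = 7.4448% of Clearview Realty LP.
Chain via Halcyon Logistics SA → Granite Capital LLC (R3): 77% × 65% × 38% = 19.019% of Clearview Realty LP.
Aggregating (R2): 7.4448% + 19.019% = 26.4638%.
26.4638% exceeds the 20% threshold by 6.4638 percentage points.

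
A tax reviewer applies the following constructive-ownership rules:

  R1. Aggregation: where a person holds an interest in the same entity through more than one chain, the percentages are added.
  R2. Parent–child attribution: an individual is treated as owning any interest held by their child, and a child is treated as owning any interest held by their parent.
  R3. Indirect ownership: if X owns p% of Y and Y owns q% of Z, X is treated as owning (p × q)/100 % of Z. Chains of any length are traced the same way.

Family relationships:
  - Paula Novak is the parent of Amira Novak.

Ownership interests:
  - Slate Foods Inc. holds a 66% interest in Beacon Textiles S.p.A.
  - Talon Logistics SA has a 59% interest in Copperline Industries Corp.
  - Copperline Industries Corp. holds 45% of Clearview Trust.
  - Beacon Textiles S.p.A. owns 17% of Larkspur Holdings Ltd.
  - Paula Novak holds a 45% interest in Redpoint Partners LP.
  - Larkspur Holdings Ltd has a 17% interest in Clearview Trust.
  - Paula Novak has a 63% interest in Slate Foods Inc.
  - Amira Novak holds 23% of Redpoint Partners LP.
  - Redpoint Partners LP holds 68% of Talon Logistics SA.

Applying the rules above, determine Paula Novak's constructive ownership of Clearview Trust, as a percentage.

By parent–child attribution (R2), Paula Novak is treated as also owning Amira Novak's interest in Redpoint Partners LP, giving 45% + 23% = 68%.
Chain via Redpoint Partners LP → Talon Logistics SA → Copperline Industries Corp. (R3): 68% × 68% × 59% × 45% = 12.27672% of Clearview Trust.
Chain via Slate Foods Inc. → Beacon Textiles S.p.A. → Larkspur Holdings Ltd (R3): 63% × 66% × 17% × 17% = 1.201662% of Clearview Trust.
Aggregating (R1): 12.27672% + 1.201662% = 13.478382%.

13.478382%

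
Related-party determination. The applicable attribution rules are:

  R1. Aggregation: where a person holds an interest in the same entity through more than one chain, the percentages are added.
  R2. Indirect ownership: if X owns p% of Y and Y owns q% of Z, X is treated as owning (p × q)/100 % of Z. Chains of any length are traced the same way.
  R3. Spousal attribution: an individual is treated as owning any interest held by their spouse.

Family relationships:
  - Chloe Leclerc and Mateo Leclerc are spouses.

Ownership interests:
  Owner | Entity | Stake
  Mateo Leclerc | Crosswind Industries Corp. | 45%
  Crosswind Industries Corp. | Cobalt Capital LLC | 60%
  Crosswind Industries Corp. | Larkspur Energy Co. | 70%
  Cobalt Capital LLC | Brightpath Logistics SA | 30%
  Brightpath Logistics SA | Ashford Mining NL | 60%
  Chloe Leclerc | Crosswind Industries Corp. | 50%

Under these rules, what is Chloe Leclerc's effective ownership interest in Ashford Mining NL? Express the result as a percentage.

By spousal attribution (R3), Chloe Leclerc is treated as also owning Mateo Leclerc's interest in Crosswind Industries Corp, giving 50% + 45% = 95%.
Chain via Crosswind Industries Corp. → Cobalt Capital LLC → Brightpath Logistics SA (R2): 95% × 60% × 30% × 60% = 10.26% of Ashford Mining NL.

10.26%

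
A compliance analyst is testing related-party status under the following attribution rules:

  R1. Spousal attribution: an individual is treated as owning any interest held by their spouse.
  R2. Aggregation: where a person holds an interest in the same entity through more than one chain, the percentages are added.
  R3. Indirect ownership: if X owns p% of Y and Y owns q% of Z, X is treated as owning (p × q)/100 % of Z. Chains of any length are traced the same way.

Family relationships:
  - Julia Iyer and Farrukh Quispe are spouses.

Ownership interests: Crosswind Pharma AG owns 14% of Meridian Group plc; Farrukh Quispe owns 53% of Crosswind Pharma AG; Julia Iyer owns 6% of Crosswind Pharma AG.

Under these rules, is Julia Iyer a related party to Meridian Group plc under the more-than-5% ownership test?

Yes

By spousal attribution (R1), Julia Iyer is treated as also owning Farrukh Quispe's interest in Crosswind Pharma AG, giving 6% + 53% = 59%.
Chain via Crosswind Pharma AG (R3): 59% × 14% = 8.26% of Meridian Group plc.
8.26% exceeds the 5% threshold, so Julia is a related party to Meridian Group plc.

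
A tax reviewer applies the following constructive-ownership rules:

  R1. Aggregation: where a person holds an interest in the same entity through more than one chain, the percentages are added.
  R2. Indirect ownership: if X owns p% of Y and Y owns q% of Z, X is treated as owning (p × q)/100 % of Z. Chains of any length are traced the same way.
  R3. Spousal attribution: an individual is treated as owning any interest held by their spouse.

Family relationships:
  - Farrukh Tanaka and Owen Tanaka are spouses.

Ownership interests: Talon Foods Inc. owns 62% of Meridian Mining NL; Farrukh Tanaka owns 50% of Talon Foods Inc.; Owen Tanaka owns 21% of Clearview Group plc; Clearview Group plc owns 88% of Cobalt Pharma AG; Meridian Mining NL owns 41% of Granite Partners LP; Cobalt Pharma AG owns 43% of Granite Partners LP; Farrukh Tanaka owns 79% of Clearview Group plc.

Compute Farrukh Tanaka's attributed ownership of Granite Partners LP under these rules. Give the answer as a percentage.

50.55%

By spousal attribution (R3), Farrukh Tanaka is treated as also owning Owen Tanaka's interest in Clearview Group plc, giving 79% + 21% = 100%.
Chain via Clearview Group plc → Cobalt Pharma AG (R2): 100% × 88% × 43% = 37.84% of Granite Partners LP.
Chain via Talon Foods Inc. → Meridian Mining NL (R2): 50% × 62% × 41% = 12.71% of Granite Partners LP.
Aggregating (R1): 37.84% + 12.71% = 50.55%.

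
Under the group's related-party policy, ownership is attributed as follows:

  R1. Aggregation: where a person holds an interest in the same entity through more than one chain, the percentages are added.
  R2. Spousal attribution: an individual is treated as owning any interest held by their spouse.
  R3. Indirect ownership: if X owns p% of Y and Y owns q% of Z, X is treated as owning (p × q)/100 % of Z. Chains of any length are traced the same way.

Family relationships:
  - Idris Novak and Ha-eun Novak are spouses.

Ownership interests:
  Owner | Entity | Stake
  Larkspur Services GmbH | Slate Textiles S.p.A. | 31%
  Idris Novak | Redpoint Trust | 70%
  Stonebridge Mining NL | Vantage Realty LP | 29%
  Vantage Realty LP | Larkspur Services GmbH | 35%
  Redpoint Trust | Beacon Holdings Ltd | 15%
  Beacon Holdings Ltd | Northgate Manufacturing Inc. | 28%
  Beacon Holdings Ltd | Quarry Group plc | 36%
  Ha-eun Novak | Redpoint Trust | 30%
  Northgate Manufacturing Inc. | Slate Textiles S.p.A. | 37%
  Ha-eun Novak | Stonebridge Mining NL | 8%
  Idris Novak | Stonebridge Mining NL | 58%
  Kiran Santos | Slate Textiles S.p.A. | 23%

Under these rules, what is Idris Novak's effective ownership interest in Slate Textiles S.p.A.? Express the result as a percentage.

By spousal attribution (R2), Idris Novak is treated as also owning Ha-eun Novak's interest in Redpoint Trust, giving 70% + 30% = 100%.
By spousal attribution (R2), Idris Novak is treated as also owning Ha-eun Novak's interest in Stonebridge Mining NL, giving 58% + 8% = 66%.
Chain via Redpoint Trust → Beacon Holdings Ltd → Northgate Manufacturing Inc. (R3): 100% × 15% × 28% × 37% = 1.554% of Slate Textiles S.p.A.
Chain via Stonebridge Mining NL → Vantage Realty LP → Larkspur Services GmbH (R3): 66% × 29% × 35% × 31% = 2.07669% of Slate Textiles S.p.A.
Aggregating (R1): 1.554% + 2.07669% = 3.63069%.

3.63069%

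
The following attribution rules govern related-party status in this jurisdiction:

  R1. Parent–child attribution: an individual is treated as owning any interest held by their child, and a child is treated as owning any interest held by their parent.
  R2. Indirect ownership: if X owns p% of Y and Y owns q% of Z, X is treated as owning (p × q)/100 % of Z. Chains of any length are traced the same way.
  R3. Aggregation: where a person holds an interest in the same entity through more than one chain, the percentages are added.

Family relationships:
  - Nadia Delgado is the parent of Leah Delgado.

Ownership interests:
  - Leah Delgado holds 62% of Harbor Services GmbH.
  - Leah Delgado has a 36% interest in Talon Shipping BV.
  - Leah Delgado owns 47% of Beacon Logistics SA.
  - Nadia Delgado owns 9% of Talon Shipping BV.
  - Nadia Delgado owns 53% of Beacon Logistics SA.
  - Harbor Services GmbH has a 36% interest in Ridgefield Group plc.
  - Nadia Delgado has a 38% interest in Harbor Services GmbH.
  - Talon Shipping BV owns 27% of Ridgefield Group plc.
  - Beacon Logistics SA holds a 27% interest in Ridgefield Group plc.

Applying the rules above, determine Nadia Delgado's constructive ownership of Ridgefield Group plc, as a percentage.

75.15%

By parent–child attribution (R1), Nadia Delgado is treated as also owning Leah Delgado's interest in Harbor Services GmbH, giving 38% + 62% = 100%.
By parent–child attribution (R1), Nadia Delgado is treated as also owning Leah Delgado's interest in Beacon Logistics SA, giving 53% + 47% = 100%.
By parent–child attribution (R1), Nadia Delgado is treated as also owning Leah Delgado's interest in Talon Shipping BV, giving 9% + 36% = 45%.
Chain via Harbor Services GmbH (R2): 100% × 36% = 36% of Ridgefield Group plc.
Chain via Beacon Logistics SA (R2): 100% × 27% = 27% of Ridgefield Group plc.
Chain via Talon Shipping BV (R2): 45% × 27% = 12.15% of Ridgefield Group plc.
Aggregating (R3): 36% + 27% + 12.15% = 75.15%.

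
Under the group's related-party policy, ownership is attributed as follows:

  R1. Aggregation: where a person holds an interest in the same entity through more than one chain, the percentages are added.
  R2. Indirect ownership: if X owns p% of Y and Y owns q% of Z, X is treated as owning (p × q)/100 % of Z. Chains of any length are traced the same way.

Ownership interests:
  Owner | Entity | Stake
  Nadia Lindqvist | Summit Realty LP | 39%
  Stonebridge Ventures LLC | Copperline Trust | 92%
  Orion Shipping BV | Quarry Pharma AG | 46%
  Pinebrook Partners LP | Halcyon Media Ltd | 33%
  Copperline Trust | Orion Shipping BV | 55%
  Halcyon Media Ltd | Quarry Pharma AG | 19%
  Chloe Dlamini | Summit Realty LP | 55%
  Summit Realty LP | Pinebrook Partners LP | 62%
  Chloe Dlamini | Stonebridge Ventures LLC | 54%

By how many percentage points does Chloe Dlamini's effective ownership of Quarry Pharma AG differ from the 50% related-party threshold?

35.29289

Chain via Summit Realty LP → Pinebrook Partners LP → Halcyon Media Ltd (R2): 55% × 62% × 33% × 19% = 2.13807% of Quarry Pharma AG.
Chain via Stonebridge Ventures LLC → Copperline Trust → Orion Shipping BV (R2): 54% × 92% × 55% × 46% = 12.56904% of Quarry Pharma AG.
Aggregating (R1): 2.13807% + 12.56904% = 14.70711%.
14.70711% falls short of the 50% threshold by 35.29289 percentage points.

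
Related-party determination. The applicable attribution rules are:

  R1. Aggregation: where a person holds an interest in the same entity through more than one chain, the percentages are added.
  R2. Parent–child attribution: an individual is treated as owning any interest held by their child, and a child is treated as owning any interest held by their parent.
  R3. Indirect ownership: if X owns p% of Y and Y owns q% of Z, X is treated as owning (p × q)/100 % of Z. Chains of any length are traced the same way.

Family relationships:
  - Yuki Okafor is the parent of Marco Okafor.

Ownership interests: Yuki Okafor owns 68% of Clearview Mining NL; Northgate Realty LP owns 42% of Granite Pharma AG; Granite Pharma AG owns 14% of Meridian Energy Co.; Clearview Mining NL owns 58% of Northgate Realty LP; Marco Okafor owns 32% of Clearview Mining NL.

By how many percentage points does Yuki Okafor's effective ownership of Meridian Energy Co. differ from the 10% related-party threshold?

6.5896

By parent–child attribution (R2), Yuki Okafor is treated as also owning Marco Okafor's interest in Clearview Mining NL, giving 68% + 32% = 100%.
Chain via Clearview Mining NL → Northgate Realty LP → Granite Pharma AG (R3): 100% × 58% × 42% × 14% = 3.4104% of Meridian Energy Co.
3.4104% falls short of the 10% threshold by 6.5896 percentage points.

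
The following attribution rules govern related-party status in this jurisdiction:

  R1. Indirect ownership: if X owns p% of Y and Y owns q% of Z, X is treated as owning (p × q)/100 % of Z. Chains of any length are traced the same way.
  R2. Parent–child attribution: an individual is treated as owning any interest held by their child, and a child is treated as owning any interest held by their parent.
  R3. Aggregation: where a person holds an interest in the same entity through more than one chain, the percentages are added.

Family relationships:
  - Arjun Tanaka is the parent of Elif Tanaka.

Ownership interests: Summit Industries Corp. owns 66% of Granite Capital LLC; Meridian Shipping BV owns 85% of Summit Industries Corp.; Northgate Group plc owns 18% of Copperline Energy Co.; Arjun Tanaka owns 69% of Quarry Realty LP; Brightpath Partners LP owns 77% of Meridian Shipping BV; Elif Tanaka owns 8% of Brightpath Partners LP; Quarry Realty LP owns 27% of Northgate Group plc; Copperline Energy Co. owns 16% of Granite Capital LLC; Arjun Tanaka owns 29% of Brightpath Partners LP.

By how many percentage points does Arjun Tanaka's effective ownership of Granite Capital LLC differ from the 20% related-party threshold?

3.480566

By parent–child attribution (R2), Arjun Tanaka is treated as also owning Elif Tanaka's interest in Brightpath Partners LP, giving 29% + 8% = 37%.
Chain via Quarry Realty LP → Northgate Group plc → Copperline Energy Co. (R1): 69% × 27% × 18% × 16% = 0.536544% of Granite Capital LLC.
Chain via Brightpath Partners LP → Meridian Shipping BV → Summit Industries Corp. (R1): 37% × 77% × 85% × 66% = 15.98289% of Granite Capital LLC.
Aggregating (R3): 0.536544% + 15.98289% = 16.519434%.
16.519434% falls short of the 20% threshold by 3.480566 percentage points.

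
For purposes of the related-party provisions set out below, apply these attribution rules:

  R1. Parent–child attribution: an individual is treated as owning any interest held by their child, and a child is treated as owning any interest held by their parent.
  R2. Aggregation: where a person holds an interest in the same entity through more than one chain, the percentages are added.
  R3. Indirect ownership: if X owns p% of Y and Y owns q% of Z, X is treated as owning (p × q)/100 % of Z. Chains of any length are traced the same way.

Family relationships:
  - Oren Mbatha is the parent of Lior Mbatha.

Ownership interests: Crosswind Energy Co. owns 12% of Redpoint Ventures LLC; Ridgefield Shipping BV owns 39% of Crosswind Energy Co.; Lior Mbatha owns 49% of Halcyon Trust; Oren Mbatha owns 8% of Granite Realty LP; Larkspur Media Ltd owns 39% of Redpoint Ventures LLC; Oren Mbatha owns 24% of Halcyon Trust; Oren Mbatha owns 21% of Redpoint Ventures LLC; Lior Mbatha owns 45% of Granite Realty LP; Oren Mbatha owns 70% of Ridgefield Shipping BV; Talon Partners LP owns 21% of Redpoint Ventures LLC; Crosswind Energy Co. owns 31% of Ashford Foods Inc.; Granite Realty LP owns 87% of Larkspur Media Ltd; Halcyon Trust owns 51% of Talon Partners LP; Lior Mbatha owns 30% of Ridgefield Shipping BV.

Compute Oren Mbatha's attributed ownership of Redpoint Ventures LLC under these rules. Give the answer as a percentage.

By parent–child attribution (R1), Oren Mbatha is treated as also owning Lior Mbatha's interest in Granite Realty LP, giving 8% + 45% = 53%.
By parent–child attribution (R1), Oren Mbatha is treated as also owning Lior Mbatha's interest in Halcyon Trust, giving 24% + 49% = 73%.
By parent–child attribution (R1), Oren Mbatha is treated as also owning Lior Mbatha's interest in Ridgefield Shipping BV, giving 70% + 30% = 100%.
Chain via Granite Realty LP → Larkspur Media Ltd (R3): 53% × 87% × 39% = 17.9829% of Redpoint Ventures LLC.
Chain via Halcyon Trust → Talon Partners LP (R3): 73% × 51% × 21% = 7.8183% of Redpoint Ventures LLC.
Chain via Ridgefield Shipping BV → Crosswind Energy Co. (R3): 100% × 39% × 12% = 4.68% of Redpoint Ventures LLC.
Direct interest in Redpoint Ventures LLC: 21%.
Aggregating (R2): 17.9829% + 7.8183% + 4.68% + 21% = 51.4812%.

51.4812%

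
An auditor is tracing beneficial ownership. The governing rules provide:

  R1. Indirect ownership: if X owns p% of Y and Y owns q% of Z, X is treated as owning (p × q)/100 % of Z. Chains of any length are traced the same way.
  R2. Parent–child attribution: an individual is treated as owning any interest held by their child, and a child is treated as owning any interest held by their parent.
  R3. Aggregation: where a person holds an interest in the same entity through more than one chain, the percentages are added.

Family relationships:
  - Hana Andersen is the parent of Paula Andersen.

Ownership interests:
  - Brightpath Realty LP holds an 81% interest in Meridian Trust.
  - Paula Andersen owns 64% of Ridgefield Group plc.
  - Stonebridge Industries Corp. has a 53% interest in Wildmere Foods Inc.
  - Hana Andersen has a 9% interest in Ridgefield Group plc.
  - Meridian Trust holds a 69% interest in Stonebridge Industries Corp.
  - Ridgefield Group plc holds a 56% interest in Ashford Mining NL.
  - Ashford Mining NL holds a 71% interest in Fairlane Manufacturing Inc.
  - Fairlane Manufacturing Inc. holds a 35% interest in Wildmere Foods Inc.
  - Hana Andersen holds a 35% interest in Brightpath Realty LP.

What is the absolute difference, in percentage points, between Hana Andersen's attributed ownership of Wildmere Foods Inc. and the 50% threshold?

By parent–child attribution (R2), Hana Andersen is treated as also owning Paula Andersen's interest in Ridgefield Group plc, giving 9% + 64% = 73%.
Chain via Brightpath Realty LP → Meridian Trust → Stonebridge Industries Corp. (R1): 35% × 81% × 69% × 53% = 10.367595% of Wildmere Foods Inc.
Chain via Ridgefield Group plc → Ashford Mining NL → Fairlane Manufacturing Inc. (R1): 73% × 56% × 71% × 35% = 10.15868% of Wildmere Foods Inc.
Aggregating (R3): 10.367595% + 10.15868% = 20.526275%.
20.526275% falls short of the 50% threshold by 29.473725 percentage points.

29.473725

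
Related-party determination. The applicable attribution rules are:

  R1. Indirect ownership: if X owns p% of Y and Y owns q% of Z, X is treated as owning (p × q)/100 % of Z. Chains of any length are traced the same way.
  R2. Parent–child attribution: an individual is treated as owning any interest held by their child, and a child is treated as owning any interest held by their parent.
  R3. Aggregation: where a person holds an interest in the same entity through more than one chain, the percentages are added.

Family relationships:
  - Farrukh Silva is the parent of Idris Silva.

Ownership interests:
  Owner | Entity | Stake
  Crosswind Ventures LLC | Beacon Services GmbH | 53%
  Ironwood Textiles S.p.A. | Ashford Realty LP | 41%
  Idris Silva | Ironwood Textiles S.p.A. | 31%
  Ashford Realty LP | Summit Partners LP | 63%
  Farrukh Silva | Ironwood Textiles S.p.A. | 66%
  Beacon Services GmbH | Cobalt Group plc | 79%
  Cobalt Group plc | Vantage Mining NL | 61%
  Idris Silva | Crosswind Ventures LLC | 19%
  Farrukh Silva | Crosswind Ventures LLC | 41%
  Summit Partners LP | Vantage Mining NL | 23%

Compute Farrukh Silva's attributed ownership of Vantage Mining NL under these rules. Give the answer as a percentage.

By parent–child attribution (R2), Farrukh Silva is treated as also owning Idris Silva's interest in Ironwood Textiles S.p.A, giving 66% + 31% = 97%.
By parent–child attribution (R2), Farrukh Silva is treated as also owning Idris Silva's interest in Crosswind Ventures LLC, giving 41% + 19% = 60%.
Chain via Ironwood Textiles S.p.A. → Ashford Realty LP → Summit Partners LP (R1): 97% × 41% × 63% × 23% = 5.762673% of Vantage Mining NL.
Chain via Crosswind Ventures LLC → Beacon Services GmbH → Cobalt Group plc (R1): 60% × 53% × 79% × 61% = 15.32442% of Vantage Mining NL.
Aggregating (R3): 5.762673% + 15.32442% = 21.087093%.

21.087093%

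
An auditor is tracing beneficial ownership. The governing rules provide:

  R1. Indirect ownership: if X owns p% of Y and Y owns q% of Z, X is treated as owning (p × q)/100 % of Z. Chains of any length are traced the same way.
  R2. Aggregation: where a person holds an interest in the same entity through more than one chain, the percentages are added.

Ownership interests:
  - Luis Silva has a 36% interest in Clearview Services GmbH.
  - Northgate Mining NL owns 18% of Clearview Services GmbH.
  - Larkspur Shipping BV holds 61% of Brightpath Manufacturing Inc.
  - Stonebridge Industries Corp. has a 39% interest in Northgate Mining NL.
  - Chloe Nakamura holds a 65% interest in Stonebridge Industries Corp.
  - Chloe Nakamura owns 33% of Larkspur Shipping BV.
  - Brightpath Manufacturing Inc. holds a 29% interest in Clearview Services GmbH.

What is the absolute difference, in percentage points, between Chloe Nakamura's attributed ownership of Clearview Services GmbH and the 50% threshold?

39.5993

Chain via Stonebridge Industries Corp. → Northgate Mining NL (R1): 65% × 39% × 18% = 4.563% of Clearview Services GmbH.
Chain via Larkspur Shipping BV → Brightpath Manufacturing Inc. (R1): 33% × 61% × 29% = 5.8377% of Clearview Services GmbH.
Aggregating (R2): 4.563% + 5.8377% = 10.4007%.
10.4007% falls short of the 50% threshold by 39.5993 percentage points.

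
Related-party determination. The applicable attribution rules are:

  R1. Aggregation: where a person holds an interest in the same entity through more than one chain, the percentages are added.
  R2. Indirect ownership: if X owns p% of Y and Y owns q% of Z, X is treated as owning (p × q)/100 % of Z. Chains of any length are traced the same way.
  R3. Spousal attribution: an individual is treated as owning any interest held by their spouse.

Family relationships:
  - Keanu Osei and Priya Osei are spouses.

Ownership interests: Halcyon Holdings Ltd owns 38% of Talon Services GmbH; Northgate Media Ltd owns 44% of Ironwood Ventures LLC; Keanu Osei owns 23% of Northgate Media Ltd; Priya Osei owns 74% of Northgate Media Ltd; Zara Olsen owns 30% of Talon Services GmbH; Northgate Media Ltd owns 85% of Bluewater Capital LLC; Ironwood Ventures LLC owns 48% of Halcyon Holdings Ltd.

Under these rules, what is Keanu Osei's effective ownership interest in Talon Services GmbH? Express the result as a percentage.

By spousal attribution (R3), Keanu Osei is treated as also owning Priya Osei's interest in Northgate Media Ltd, giving 23% + 74% = 97%.
Chain via Northgate Media Ltd → Ironwood Ventures LLC → Halcyon Holdings Ltd (R2): 97% × 44% × 48% × 38% = 7.784832% of Talon Services GmbH.

7.784832%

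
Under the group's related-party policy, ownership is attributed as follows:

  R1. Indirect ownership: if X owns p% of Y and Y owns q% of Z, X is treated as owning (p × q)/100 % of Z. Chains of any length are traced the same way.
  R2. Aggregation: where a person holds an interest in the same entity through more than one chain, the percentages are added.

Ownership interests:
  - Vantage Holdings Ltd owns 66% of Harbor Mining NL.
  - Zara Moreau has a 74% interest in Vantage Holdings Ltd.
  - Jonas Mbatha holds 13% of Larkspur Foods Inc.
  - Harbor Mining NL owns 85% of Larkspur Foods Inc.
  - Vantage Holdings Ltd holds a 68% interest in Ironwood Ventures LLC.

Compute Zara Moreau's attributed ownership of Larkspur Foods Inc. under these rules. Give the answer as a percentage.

Chain via Vantage Holdings Ltd → Harbor Mining NL (R1): 74% × 66% × 85% = 41.514% of Larkspur Foods Inc.

41.514%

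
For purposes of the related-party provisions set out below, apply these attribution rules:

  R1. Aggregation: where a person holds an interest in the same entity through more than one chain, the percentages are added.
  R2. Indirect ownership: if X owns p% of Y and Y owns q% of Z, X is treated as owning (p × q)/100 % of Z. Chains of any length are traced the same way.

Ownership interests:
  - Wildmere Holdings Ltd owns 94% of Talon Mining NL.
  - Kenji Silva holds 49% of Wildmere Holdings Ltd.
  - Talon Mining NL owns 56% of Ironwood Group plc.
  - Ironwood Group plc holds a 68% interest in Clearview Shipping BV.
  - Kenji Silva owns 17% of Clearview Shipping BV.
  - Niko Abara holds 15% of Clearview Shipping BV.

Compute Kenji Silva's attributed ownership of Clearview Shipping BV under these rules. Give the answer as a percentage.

34.539648%

Chain via Wildmere Holdings Ltd → Talon Mining NL → Ironwood Group plc (R2): 49% × 94% × 56% × 68% = 17.539648% of Clearview Shipping BV.
Direct interest in Clearview Shipping BV: 17%.
Aggregating (R1): 17.539648% + 17% = 34.539648%.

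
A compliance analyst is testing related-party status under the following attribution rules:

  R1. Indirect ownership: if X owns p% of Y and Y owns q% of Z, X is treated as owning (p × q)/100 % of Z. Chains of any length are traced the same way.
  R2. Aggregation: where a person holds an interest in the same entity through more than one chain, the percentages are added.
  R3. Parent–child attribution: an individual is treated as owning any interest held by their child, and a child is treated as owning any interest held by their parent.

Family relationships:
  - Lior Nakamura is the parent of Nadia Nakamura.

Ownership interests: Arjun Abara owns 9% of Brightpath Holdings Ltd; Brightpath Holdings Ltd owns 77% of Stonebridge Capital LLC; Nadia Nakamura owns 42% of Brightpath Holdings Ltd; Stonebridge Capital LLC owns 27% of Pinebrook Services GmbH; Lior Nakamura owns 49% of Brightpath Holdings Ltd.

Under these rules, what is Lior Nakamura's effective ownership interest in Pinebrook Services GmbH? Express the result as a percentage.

18.9189%

By parent–child attribution (R3), Lior Nakamura is treated as also owning Nadia Nakamura's interest in Brightpath Holdings Ltd, giving 49% + 42% = 91%.
Chain via Brightpath Holdings Ltd → Stonebridge Capital LLC (R1): 91% × 77% × 27% = 18.9189% of Pinebrook Services GmbH.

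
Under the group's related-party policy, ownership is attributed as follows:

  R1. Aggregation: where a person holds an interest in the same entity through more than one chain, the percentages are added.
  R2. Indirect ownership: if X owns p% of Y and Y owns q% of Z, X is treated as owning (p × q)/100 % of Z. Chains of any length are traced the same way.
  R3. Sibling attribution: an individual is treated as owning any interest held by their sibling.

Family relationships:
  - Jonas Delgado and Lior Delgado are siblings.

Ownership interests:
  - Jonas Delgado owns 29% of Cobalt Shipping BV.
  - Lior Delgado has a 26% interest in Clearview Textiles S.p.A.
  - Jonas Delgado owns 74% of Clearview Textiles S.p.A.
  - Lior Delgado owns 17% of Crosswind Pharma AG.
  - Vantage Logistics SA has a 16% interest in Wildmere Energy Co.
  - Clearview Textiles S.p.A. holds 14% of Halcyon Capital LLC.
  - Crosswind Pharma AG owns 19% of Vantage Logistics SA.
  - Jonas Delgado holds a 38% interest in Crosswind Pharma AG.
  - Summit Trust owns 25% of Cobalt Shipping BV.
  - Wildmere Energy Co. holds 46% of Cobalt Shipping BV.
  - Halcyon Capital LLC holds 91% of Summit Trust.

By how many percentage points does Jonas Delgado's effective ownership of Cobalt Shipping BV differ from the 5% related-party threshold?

27.95412

By sibling attribution (R3), Jonas Delgado is treated as also owning Lior Delgado's interest in Clearview Textiles S.p.A, giving 74% + 26% = 100%.
By sibling attribution (R3), Jonas Delgado is treated as also owning Lior Delgado's interest in Crosswind Pharma AG, giving 38% + 17% = 55%.
Chain via Clearview Textiles S.p.A. → Halcyon Capital LLC → Summit Trust (R2): 100% × 14% × 91% × 25% = 3.185% of Cobalt Shipping BV.
Chain via Crosswind Pharma AG → Vantage Logistics SA → Wildmere Energy Co. (R2): 55% × 19% × 16% × 46% = 0.76912% of Cobalt Shipping BV.
Direct interest in Cobalt Shipping BV: 29%.
Aggregating (R1): 3.185% + 0.76912% + 29% = 32.95412%.
32.95412% exceeds the 5% threshold by 27.95412 percentage points.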